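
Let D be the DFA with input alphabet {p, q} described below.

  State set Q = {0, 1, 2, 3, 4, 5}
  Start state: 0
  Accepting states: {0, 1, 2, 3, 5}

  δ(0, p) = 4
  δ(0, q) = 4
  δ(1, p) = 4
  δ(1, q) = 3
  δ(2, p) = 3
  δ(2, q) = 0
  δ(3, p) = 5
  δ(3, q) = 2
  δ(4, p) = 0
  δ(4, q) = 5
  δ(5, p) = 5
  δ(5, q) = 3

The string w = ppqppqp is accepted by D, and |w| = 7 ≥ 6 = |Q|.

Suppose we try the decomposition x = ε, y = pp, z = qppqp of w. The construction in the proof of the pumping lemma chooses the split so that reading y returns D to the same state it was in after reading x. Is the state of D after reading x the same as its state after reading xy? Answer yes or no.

Run of D on the first 2 characters of w = p p:
  step 0: 0  (start)
  step 1: 4  (read p: 0→4)
  step 2: 0  (read p: 4→0)

After x (step 0): 0. After xy (step 2): 0.
They match, so y = pp drives D around a cycle from 0 back to itself; pumping y any number of times keeps D in 0 before reading z, and xyⁱz ∈ L(D) for every i ≥ 0.

yes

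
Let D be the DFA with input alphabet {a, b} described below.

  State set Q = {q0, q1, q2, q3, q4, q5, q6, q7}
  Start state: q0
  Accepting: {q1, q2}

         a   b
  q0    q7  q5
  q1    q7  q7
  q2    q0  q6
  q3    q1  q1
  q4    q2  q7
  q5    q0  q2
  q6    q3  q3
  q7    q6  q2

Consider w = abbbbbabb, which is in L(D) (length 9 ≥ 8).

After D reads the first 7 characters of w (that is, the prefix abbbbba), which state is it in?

State sequence: q0 -a-> q7 -b-> q2 -b-> q6 -b-> q3 -b-> q1 -b-> q7 -a-> q6

After reading 7 characters, D is in state q6.

q6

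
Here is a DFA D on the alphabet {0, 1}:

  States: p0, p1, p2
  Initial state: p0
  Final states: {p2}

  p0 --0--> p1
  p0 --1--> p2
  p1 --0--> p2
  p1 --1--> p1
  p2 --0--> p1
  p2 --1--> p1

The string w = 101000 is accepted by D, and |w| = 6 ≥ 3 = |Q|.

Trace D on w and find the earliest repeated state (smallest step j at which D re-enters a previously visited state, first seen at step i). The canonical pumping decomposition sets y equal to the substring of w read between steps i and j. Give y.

1

State sequence: p0 -1-> p2 -0-> p1 -1-> p1 -0-> p2 -0-> p1 -0-> p2
First repeat at step 3: p1 was already visited.

So i = 2, j = 3, giving x = w[0:2] = 10, y = w[2:3] = 1, z = w[3:6] = 000.
Check: |xy| = 3 ≤ 3 and |y| = 1 ≥ 1. Reading y takes D from p1 back to p1, so every xyⁱz is accepted.
With |Q| = 3, pigeonhole forces a state repeat no later than step 3; the substring read between the first and second visits to that state can be pumped.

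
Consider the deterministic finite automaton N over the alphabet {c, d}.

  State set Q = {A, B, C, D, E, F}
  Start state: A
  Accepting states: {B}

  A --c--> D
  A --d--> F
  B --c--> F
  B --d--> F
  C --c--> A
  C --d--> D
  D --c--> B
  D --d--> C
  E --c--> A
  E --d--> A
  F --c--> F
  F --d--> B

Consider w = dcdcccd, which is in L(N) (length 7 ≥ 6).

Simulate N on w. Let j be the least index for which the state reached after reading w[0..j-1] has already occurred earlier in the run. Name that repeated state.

State sequence: A -d-> F -c-> F -d-> B -c-> F -c-> F -c-> F -d-> B
First repeat at step 2: F was already visited.

The earliest repeat is at step j = 2: N is in F, which it already visited at step i = 1.
Pumping length from the standard proof: p = 6 (the number of states). The repeated state found above gives |xy| = j ≤ 6 and |y| = j − i ≥ 1.

F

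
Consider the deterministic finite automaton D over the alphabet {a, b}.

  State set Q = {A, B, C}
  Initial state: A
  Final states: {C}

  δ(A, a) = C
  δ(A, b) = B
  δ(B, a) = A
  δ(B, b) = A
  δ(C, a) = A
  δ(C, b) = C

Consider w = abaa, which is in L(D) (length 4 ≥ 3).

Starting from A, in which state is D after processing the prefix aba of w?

A

State sequence: A -a-> C -b-> C -a-> A

After reading 3 characters, D is in state A.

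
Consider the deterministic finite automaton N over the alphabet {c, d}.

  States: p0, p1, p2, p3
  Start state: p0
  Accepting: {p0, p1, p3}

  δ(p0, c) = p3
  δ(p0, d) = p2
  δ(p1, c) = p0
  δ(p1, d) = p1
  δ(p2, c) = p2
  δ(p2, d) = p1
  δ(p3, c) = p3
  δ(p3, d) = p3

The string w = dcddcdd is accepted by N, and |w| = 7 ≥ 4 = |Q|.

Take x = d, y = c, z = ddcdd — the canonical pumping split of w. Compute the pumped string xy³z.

xy^3z = d·c·c·c·ddcdd = dcccddcdd.
Reading y = c takes N from p2 back to p2, so after x·y·y·y the machine is still in p2, and z then leads to the accepting state p1. Hence dcccddcdd ∈ L(N).

dcccddcdd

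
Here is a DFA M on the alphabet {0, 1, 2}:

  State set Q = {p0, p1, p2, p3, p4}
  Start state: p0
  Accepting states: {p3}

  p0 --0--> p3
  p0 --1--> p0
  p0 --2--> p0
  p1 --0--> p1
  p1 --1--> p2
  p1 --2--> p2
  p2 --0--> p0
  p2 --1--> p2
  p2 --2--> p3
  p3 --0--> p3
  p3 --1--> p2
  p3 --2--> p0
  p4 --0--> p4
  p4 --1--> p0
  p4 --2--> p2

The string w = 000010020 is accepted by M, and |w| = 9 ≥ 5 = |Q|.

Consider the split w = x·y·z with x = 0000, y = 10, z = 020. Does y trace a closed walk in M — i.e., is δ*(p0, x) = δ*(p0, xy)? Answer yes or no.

no

Run of M on the first 6 characters of w = 0 0 0 0 1 0:
  step 0: p0  (start)
  step 1: p3  (read 0: p0→p3)
  step 2: p3  (read 0: p3→p3)
  step 3: p3  (read 0: p3→p3)
  step 4: p3  (read 0: p3→p3)
  step 5: p2  (read 1: p3→p2)
  step 6: p0  (read 0: p2→p0)

After x (step 4): p3. After xy (step 6): p0.
They differ (p3 ≠ p0), so y is not a cycle from the state after x; this split is not the one the pumping-lemma construction produces, and pumping y need not keep the string in L(M).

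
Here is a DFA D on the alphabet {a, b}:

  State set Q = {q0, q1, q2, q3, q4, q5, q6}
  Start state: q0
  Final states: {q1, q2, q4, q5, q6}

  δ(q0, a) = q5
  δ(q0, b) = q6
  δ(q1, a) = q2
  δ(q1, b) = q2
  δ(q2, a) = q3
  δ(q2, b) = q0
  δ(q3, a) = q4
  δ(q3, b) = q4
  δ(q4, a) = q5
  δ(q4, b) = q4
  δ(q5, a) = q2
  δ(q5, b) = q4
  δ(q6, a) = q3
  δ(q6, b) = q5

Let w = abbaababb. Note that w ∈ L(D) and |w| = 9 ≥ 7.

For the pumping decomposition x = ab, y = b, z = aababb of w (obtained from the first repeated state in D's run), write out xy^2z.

xy^2z = ab·b·b·aababb = abbbaababb.
Reading y = b takes D from q4 back to q4, so after x·y·y the machine is still in q4, and z then leads to the accepting state q4. Hence abbbaababb ∈ L(D).

abbbaababb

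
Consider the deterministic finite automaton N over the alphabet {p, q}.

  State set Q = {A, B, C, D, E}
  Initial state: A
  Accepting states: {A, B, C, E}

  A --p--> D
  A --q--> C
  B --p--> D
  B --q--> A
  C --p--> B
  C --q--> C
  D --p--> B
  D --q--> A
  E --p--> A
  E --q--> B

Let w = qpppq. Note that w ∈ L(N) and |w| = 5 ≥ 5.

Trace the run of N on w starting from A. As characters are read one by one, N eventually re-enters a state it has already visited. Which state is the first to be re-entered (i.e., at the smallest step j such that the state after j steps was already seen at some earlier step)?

State sequence: A -q-> C -p-> B -p-> D -p-> B -q-> A
First repeat at step 4: B was already visited.

The earliest repeat is at step j = 4: N is in B, which it already visited at step i = 2.
Pumping length from the standard proof: p = 5 (the number of states). The repeated state found above gives |xy| = j ≤ 5 and |y| = j − i ≥ 1.

B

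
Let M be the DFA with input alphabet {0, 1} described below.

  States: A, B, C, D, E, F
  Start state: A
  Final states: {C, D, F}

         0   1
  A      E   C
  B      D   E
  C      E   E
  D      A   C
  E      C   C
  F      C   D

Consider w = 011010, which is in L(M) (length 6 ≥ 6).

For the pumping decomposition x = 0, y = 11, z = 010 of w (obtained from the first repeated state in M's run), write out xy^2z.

01111010

xy^2z = 0·11·11·010 = 01111010.
Reading y = 11 takes M from E back to E, so after x·y·y the machine is still in E, and z then leads to the accepting state C. Hence 01111010 ∈ L(M).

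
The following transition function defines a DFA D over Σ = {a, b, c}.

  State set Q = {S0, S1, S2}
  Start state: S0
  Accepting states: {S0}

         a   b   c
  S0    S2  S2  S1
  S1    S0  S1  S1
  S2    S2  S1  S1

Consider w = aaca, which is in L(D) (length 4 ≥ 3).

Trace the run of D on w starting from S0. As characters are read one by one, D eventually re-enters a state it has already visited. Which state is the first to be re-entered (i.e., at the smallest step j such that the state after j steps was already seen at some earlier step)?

State sequence: S0 -a-> S2 -a-> S2 -c-> S1 -a-> S0
First repeat at step 2: S2 was already visited.

The earliest repeat is at step j = 2: D is in S2, which it already visited at step i = 1.
Pumping length from the standard proof: p = 3 (the number of states). The repeated state found above gives |xy| = j ≤ 3 and |y| = j − i ≥ 1.

S2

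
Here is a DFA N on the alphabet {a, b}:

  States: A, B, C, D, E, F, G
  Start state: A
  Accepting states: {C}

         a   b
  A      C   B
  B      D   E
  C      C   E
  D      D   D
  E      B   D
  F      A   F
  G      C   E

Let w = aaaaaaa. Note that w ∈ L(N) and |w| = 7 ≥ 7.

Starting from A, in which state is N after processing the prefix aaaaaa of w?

Run of N on the first 6 characters of w = a a a a a a:
  step 0: A  (start)
  step 1: C  (read a: A→C)
  step 2: C  (read a: C→C)
  step 3: C  (read a: C→C)
  step 4: C  (read a: C→C)
  step 5: C  (read a: C→C)
  step 6: C  (read a: C→C)

After reading 6 characters, N is in state C.
(This kind of state-tracing is the core of the pumping-lemma construction: with 7 states, pigeonhole forces a repeat within the first 7 steps.)

C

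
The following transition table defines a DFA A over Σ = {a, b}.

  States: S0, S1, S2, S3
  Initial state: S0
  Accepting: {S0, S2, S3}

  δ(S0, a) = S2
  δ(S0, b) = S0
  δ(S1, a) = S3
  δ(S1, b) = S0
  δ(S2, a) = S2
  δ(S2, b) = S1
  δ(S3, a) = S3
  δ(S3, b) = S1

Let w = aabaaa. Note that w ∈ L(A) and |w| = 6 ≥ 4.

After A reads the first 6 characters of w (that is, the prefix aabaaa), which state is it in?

Run of A on the first 6 characters of w = a a b a a a:
  step 0: S0  (start)
  step 1: S2  (read a: S0→S2)
  step 2: S2  (read a: S2→S2)
  step 3: S1  (read b: S2→S1)
  step 4: S3  (read a: S1→S3)
  step 5: S3  (read a: S3→S3)
  step 6: S3  (read a: S3→S3)

After reading 6 characters, A is in state S3.
(This kind of state-tracing is the core of the pumping-lemma construction: with 4 states, pigeonhole forces a repeat within the first 4 steps.)

S3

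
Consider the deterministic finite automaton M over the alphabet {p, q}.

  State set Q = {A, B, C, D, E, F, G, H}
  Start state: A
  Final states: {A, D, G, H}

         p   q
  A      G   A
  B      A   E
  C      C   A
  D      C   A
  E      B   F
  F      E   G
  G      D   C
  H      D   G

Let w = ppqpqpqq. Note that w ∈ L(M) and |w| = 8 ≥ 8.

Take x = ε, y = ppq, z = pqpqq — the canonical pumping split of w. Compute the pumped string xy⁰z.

xy⁰z = xz = ε·pqpqq = pqpqq.
Reading y = ppq takes M from A back to A, so after x the machine is still in A, and z then leads to the accepting state A. Hence pqpqq ∈ L(M).

pqpqq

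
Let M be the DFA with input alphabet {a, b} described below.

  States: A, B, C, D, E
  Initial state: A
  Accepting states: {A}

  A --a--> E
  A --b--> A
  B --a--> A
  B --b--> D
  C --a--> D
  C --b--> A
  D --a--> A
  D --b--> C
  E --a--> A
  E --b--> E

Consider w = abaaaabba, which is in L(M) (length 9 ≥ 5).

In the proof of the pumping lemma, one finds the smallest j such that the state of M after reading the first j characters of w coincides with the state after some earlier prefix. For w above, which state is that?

E

State sequence: A -a-> E -b-> E -a-> A -a-> E -a-> A -a-> E -b-> E -b-> E -a-> A
First repeat at step 2: E was already visited.

The earliest repeat is at step j = 2: M is in E, which it already visited at step i = 1.
Since M has 5 states, any run of length ≥ 5 visits 5+1 states, so by pigeonhole some state repeats within the first 5 steps — that repeat gives the pumpable loop.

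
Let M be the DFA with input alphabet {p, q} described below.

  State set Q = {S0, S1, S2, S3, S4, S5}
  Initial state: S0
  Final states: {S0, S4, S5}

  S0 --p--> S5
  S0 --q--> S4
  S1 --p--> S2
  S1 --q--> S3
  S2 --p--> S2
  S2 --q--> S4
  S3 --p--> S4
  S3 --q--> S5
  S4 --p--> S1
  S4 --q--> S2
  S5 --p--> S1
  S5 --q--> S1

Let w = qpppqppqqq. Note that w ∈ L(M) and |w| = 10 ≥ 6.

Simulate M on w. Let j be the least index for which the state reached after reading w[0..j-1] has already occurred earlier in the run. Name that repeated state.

S2

Run of M on w = q p p p q p p q q q:
  step 0: S0  (start)
  step 1: S4  (read q: S0→S4)
  step 2: S1  (read p: S4→S1)
  step 3: S2  (read p: S1→S2)
  step 4: S2  (read p: S2→S2)   ← first repeat (S2 seen earlier)
  step 5: S4  (read q: S2→S4)
  step 6: S1  (read p: S4→S1)
  step 7: S2  (read p: S1→S2)
  step 8: S4  (read q: S2→S4)
  step 9: S2  (read q: S4→S2)
  step 10: S4  (read q: S2→S4)

The earliest repeat is at step j = 4: M is in S2, which it already visited at step i = 3.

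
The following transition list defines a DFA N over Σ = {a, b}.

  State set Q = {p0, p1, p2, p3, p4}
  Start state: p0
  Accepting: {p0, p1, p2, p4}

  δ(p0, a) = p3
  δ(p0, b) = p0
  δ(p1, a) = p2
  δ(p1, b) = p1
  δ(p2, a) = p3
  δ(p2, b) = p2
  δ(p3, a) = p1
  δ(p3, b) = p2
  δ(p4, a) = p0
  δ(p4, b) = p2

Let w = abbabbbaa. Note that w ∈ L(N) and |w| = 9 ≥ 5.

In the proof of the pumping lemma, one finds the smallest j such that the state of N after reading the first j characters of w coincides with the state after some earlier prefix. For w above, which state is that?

p2

State sequence: p0 -a-> p3 -b-> p2 -b-> p2 -a-> p3 -b-> p2 -b-> p2 -b-> p2 -a-> p3 -a-> p1
First repeat at step 3: p2 was already visited.

The earliest repeat is at step j = 3: N is in p2, which it already visited at step i = 2.
With |Q| = 5, pigeonhole forces a state repeat no later than step 5; the substring read between the first and second visits to that state can be pumped.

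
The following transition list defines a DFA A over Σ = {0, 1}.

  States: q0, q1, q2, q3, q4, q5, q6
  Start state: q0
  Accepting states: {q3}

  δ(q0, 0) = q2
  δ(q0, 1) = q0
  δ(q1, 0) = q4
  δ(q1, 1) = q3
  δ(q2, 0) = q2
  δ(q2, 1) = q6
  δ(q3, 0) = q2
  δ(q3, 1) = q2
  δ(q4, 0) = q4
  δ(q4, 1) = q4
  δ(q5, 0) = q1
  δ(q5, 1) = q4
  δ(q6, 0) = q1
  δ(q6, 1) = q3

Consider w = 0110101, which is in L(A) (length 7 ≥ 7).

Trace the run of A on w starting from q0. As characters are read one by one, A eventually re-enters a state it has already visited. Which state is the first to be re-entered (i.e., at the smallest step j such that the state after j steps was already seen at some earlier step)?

State sequence: q0 -0-> q2 -1-> q6 -1-> q3 -0-> q2 -1-> q6 -0-> q1 -1-> q3
First repeat at step 4: q2 was already visited.

The earliest repeat is at step j = 4: A is in q2, which it already visited at step i = 1.
With |Q| = 7, pigeonhole forces a state repeat no later than step 7; the substring read between the first and second visits to that state can be pumped.

q2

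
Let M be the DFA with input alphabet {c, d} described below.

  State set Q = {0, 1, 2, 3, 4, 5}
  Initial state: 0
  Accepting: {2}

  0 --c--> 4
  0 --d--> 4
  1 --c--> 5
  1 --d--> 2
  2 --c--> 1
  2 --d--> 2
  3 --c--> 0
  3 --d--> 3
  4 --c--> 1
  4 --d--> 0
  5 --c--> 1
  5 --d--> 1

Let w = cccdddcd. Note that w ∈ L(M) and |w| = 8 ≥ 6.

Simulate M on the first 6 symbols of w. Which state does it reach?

2

Run of M on the first 6 characters of w = c c c d d d:
  step 0: 0  (start)
  step 1: 4  (read c: 0→4)
  step 2: 1  (read c: 4→1)
  step 3: 5  (read c: 1→5)
  step 4: 1  (read d: 5→1)
  step 5: 2  (read d: 1→2)
  step 6: 2  (read d: 2→2)

After reading 6 characters, M is in state 2.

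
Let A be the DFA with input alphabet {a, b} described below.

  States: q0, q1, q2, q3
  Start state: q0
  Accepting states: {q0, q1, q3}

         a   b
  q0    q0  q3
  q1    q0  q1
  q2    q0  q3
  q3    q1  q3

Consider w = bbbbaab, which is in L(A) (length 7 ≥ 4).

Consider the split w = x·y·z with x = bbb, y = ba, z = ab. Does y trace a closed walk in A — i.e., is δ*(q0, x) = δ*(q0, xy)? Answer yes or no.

no

Run of A on the first 5 characters of w = b b b b a:
  step 0: q0  (start)
  step 1: q3  (read b: q0→q3)
  step 2: q3  (read b: q3→q3)
  step 3: q3  (read b: q3→q3)
  step 4: q3  (read b: q3→q3)
  step 5: q1  (read a: q3→q1)

After x (step 3): q3. After xy (step 5): q1.
They differ (q3 ≠ q1), so y is not a cycle from the state after x; this split is not the one the pumping-lemma construction produces, and pumping y need not keep the string in L(A).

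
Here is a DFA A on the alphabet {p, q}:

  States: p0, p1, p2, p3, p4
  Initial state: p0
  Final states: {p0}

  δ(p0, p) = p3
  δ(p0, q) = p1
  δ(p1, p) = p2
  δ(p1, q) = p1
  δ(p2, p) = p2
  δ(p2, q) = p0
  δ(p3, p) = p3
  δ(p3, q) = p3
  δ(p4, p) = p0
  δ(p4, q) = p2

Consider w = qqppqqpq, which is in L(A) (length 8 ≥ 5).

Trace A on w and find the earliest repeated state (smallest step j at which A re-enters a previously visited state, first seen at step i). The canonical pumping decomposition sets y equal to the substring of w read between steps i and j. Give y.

State sequence: p0 -q-> p1 -q-> p1 -p-> p2 -p-> p2 -q-> p0 -q-> p1 -p-> p2 -q-> p0
First repeat at step 2: p1 was already visited.

So i = 1, j = 2, giving x = w[0:1] = q, y = w[1:2] = q, z = w[2:8] = ppqqpq.
Check: |xy| = 2 ≤ 5 and |y| = 1 ≥ 1. Reading y takes A from p1 back to p1, so every xyⁱz is accepted.
The DFA has 5 states, so the proof of the pumping lemma guarantees a repeated state among the first 5+1 visited; the segment between the two visits is the pumpable y.

q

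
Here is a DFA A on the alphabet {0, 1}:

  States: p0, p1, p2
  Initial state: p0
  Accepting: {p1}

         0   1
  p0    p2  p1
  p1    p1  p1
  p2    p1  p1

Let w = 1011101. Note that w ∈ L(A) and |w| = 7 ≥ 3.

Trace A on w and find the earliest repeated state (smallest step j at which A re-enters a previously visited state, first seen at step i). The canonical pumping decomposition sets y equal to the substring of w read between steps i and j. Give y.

State sequence: p0 -1-> p1 -0-> p1 -1-> p1 -1-> p1 -1-> p1 -0-> p1 -1-> p1
First repeat at step 2: p1 was already visited.

So i = 1, j = 2, giving x = w[0:1] = 1, y = w[1:2] = 0, z = w[2:7] = 11101.
Check: |xy| = 2 ≤ 3 and |y| = 1 ≥ 1. Reading y takes A from p1 back to p1, so every xyⁱz is accepted.
Pumping length from the standard proof: p = 3 (the number of states). The repeated state found above gives |xy| = j ≤ 3 and |y| = j − i ≥ 1.

0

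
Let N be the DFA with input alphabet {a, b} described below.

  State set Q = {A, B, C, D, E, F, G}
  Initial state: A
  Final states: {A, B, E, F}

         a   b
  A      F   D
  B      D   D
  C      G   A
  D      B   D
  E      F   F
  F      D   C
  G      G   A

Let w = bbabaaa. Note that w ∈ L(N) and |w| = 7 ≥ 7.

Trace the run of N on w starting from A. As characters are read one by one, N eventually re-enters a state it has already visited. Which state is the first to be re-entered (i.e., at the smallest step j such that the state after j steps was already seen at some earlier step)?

D

State sequence: A -b-> D -b-> D -a-> B -b-> D -a-> B -a-> D -a-> B
First repeat at step 2: D was already visited.

The earliest repeat is at step j = 2: N is in D, which it already visited at step i = 1.
The DFA has 7 states, so the proof of the pumping lemma guarantees a repeated state among the first 7+1 visited; the segment between the two visits is the pumpable y.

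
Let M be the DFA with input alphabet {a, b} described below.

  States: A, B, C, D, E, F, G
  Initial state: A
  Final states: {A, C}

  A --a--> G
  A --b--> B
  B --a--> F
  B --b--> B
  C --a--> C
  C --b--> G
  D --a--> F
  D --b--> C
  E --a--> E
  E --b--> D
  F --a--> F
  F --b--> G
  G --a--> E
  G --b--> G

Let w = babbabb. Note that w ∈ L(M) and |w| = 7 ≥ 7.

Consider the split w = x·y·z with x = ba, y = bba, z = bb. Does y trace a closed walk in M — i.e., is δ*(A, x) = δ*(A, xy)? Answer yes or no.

Run of M on the first 5 characters of w = b a b b a:
  step 0: A  (start)
  step 1: B  (read b: A→B)
  step 2: F  (read a: B→F)
  step 3: G  (read b: F→G)
  step 4: G  (read b: G→G)
  step 5: E  (read a: G→E)

After x (step 2): F. After xy (step 5): E.
They differ (F ≠ E), so y is not a cycle from the state after x; this split is not the one the pumping-lemma construction produces, and pumping y need not keep the string in L(M).

no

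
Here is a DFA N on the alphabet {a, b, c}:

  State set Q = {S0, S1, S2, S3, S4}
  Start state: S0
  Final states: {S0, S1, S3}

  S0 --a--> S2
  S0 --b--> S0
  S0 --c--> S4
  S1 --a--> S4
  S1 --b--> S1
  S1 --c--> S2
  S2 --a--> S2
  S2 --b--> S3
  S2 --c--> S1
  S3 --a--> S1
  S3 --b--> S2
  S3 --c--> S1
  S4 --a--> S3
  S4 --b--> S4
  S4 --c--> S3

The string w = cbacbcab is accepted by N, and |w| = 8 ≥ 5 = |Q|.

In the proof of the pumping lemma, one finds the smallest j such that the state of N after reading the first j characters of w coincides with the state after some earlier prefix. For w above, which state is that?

S4

Run of N on w = c b a c b c a b:
  step 0: S0  (start)
  step 1: S4  (read c: S0→S4)
  step 2: S4  (read b: S4→S4)   ← first repeat (S4 seen earlier)
  step 3: S3  (read a: S4→S3)
  step 4: S1  (read c: S3→S1)
  step 5: S1  (read b: S1→S1)
  step 6: S2  (read c: S1→S2)
  step 7: S2  (read a: S2→S2)
  step 8: S3  (read b: S2→S3)

The earliest repeat is at step j = 2: N is in S4, which it already visited at step i = 1.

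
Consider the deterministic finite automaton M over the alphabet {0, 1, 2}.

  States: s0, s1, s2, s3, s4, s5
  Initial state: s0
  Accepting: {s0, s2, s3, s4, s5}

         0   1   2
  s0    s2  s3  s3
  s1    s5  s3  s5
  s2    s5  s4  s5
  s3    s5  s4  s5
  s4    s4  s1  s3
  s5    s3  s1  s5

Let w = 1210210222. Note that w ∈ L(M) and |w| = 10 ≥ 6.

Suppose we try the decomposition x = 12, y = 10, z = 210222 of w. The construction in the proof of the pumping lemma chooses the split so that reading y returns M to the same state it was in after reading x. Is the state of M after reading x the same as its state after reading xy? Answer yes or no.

yes

State sequence: s0 -1-> s3 -2-> s5 -1-> s1 -0-> s5

After x (step 2): s5. After xy (step 4): s5.
They match, so y = 10 drives M around a cycle from s5 back to itself; pumping y any number of times keeps M in s5 before reading z, and xyⁱz ∈ L(M) for every i ≥ 0.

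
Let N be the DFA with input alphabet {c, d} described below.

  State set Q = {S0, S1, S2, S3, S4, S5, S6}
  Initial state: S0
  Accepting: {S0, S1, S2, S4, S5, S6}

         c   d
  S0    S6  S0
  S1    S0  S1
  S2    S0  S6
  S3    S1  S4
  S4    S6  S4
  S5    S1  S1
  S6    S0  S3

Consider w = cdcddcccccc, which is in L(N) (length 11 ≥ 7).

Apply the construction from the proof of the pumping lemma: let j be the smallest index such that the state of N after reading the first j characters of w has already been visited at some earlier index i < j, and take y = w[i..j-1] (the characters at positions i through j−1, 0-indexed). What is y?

State sequence: S0 -c-> S6 -d-> S3 -c-> S1 -d-> S1 -d-> S1 -c-> S0 -c-> S6 -c-> S0 -c-> S6 -c-> S0 -c-> S6
First repeat at step 4: S1 was already visited.

So i = 3, j = 4, giving x = w[0:3] = cdc, y = w[3:4] = d, z = w[4:11] = dcccccc.
Check: |xy| = 4 ≤ 7 and |y| = 1 ≥ 1. Reading y takes N from S1 back to S1, so every xyⁱz is accepted.
Since N has 7 states, any run of length ≥ 7 visits 7+1 states, so by pigeonhole some state repeats within the first 7 steps — that repeat gives the pumpable loop.

d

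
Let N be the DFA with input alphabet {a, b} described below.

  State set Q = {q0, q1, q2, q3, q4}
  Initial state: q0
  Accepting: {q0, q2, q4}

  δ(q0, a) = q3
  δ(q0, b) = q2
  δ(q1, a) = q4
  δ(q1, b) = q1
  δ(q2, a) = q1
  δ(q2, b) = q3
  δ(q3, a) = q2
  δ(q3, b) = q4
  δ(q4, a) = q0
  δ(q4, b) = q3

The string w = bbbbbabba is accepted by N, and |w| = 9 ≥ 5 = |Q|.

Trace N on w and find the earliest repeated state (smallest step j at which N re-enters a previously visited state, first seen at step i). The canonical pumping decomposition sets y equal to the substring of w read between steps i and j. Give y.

Run of N on w = b b b b b a b b a:
  step 0: q0  (start)
  step 1: q2  (read b: q0→q2)
  step 2: q3  (read b: q2→q3)
  step 3: q4  (read b: q3→q4)
  step 4: q3  (read b: q4→q3)   ← first repeat (q3 seen earlier)
  step 5: q4  (read b: q3→q4)
  step 6: q0  (read a: q4→q0)
  step 7: q2  (read b: q0→q2)
  step 8: q3  (read b: q2→q3)
  step 9: q2  (read a: q3→q2)

So i = 2, j = 4, giving x = w[0:2] = bb, y = w[2:4] = bb, z = w[4:9] = babba.
Check: |xy| = 4 ≤ 5 and |y| = 2 ≥ 1. Reading y takes N from q3 back to q3, so every xyⁱz is accepted.

bb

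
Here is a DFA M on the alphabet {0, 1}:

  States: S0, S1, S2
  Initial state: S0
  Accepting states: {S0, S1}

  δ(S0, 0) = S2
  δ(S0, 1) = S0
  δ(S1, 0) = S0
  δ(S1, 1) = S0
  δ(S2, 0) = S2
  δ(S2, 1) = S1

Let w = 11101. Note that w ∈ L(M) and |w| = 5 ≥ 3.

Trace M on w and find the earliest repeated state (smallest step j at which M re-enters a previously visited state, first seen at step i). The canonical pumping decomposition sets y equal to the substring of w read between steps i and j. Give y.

Run of M on w = 1 1 1 0 1:
  step 0: S0  (start)
  step 1: S0  (read 1: S0→S0)   ← first repeat (S0 seen earlier)
  step 2: S0  (read 1: S0→S0)
  step 3: S0  (read 1: S0→S0)
  step 4: S2  (read 0: S0→S2)
  step 5: S1  (read 1: S2→S1)

So i = 0, j = 1, giving x = w[0:0] = ε, y = w[0:1] = 1, z = w[1:5] = 1101.
Check: |xy| = 1 ≤ 3 and |y| = 1 ≥ 1. Reading y takes M from S0 back to S0, so every xyⁱz is accepted.
Since M has 3 states, any run of length ≥ 3 visits 3+1 states, so by pigeonhole some state repeats within the first 3 steps — that repeat gives the pumpable loop.

1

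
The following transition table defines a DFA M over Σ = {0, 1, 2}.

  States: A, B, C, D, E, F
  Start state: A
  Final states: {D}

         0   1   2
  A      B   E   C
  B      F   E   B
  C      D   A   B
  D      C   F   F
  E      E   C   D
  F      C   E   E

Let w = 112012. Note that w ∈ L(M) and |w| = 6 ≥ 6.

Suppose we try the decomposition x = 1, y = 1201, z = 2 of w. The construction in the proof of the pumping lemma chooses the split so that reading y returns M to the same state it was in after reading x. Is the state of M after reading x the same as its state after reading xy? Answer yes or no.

yes

State sequence: A -1-> E -1-> C -2-> B -0-> F -1-> E

After x (step 1): E. After xy (step 5): E.
They match, so y = 1201 drives M around a cycle from E back to itself; pumping y any number of times keeps M in E before reading z, and xyⁱz ∈ L(M) for every i ≥ 0.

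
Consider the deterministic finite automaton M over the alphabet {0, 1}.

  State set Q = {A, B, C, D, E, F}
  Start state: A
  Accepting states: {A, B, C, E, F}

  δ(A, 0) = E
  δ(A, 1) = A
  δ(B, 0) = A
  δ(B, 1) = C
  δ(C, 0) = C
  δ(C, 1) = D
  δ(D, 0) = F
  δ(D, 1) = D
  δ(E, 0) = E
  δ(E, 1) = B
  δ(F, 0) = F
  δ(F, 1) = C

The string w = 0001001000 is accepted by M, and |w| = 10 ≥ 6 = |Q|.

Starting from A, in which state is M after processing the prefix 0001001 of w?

B

Run of M on the first 7 characters of w = 0 0 0 1 0 0 1:
  step 0: A  (start)
  step 1: E  (read 0: A→E)
  step 2: E  (read 0: E→E)
  step 3: E  (read 0: E→E)
  step 4: B  (read 1: E→B)
  step 5: A  (read 0: B→A)
  step 6: E  (read 0: A→E)
  step 7: B  (read 1: E→B)

After reading 7 characters, M is in state B.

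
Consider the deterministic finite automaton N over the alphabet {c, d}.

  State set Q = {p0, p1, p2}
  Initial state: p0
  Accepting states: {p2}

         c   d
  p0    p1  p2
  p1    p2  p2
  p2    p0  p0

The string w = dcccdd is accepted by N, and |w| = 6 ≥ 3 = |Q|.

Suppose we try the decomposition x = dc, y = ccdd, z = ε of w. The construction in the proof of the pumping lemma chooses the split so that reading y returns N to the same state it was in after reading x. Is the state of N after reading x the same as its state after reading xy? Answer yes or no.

Run of N on the first 6 characters of w = d c c c d d:
  step 0: p0  (start)
  step 1: p2  (read d: p0→p2)
  step 2: p0  (read c: p2→p0)
  step 3: p1  (read c: p0→p1)
  step 4: p2  (read c: p1→p2)
  step 5: p0  (read d: p2→p0)
  step 6: p2  (read d: p0→p2)

After x (step 2): p0. After xy (step 6): p2.
They differ (p0 ≠ p2), so y is not a cycle from the state after x; this split is not the one the pumping-lemma construction produces, and pumping y need not keep the string in L(N).

no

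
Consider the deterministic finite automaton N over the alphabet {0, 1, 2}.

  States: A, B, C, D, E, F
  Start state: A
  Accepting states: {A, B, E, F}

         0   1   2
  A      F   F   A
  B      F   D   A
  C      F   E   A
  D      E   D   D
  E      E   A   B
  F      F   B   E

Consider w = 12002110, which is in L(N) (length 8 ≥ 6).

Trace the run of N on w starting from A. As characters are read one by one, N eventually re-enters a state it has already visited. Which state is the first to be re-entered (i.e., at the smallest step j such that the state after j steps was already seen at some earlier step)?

E

State sequence: A -1-> F -2-> E -0-> E -0-> E -2-> B -1-> D -1-> D -0-> E
First repeat at step 3: E was already visited.

The earliest repeat is at step j = 3: N is in E, which it already visited at step i = 2.
Pumping length from the standard proof: p = 6 (the number of states). The repeated state found above gives |xy| = j ≤ 6 and |y| = j − i ≥ 1.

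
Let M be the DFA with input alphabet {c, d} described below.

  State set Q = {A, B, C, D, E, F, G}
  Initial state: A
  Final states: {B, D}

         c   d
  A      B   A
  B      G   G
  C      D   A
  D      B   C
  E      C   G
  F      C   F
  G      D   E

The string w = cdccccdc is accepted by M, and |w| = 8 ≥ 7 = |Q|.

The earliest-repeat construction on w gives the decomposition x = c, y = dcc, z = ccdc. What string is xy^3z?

xy^3z = c·dcc·dcc·dcc·ccdc = cdccdccdccccdc.
Reading y = dcc takes M from B back to B, so after x·y·y·y the machine is still in B, and z then leads to the accepting state D. Hence cdccdccdccccdc ∈ L(M).

cdccdccdccccdc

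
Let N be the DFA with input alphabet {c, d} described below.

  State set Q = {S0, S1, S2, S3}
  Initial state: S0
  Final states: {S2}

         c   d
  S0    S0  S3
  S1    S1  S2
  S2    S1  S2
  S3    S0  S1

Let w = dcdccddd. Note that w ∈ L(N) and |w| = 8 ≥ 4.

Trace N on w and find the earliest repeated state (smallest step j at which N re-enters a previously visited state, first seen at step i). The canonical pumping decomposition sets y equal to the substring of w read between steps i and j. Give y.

Run of N on w = d c d c c d d d:
  step 0: S0  (start)
  step 1: S3  (read d: S0→S3)
  step 2: S0  (read c: S3→S0)   ← first repeat (S0 seen earlier)
  step 3: S3  (read d: S0→S3)
  step 4: S0  (read c: S3→S0)
  step 5: S0  (read c: S0→S0)
  step 6: S3  (read d: S0→S3)
  step 7: S1  (read d: S3→S1)
  step 8: S2  (read d: S1→S2)

So i = 0, j = 2, giving x = w[0:0] = ε, y = w[0:2] = dc, z = w[2:8] = dccddd.
Check: |xy| = 2 ≤ 4 and |y| = 2 ≥ 1. Reading y takes N from S0 back to S0, so every xyⁱz is accepted.

dc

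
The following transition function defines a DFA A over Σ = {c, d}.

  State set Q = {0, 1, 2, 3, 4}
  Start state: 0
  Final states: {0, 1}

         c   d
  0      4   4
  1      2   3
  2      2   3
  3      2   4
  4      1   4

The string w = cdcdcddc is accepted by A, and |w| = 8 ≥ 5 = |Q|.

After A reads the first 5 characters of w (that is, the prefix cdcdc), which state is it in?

State sequence: 0 -c-> 4 -d-> 4 -c-> 1 -d-> 3 -c-> 2

After reading 5 characters, A is in state 2.
(This kind of state-tracing is the core of the pumping-lemma construction: with 5 states, pigeonhole forces a repeat within the first 5 steps.)

2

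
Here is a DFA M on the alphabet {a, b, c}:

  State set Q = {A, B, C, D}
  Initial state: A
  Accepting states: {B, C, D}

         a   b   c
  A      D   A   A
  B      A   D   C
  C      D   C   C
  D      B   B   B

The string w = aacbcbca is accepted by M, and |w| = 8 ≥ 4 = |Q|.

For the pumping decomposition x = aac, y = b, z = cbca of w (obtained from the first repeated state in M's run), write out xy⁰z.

xy⁰z = xz = aac·cbca = aaccbca.
Reading y = b takes M from C back to C, so after x the machine is still in C, and z then leads to the accepting state D. Hence aaccbca ∈ L(M).

aaccbca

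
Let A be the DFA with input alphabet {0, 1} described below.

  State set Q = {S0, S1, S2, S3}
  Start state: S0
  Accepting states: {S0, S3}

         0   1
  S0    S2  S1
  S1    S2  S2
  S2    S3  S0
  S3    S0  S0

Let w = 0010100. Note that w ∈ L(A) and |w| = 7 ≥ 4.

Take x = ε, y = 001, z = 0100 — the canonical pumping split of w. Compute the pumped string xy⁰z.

xy⁰z = xz = ε·0100 = 0100.
Reading y = 001 takes A from S0 back to S0, so after x the machine is still in S0, and z then leads to the accepting state S3. Hence 0100 ∈ L(A).

0100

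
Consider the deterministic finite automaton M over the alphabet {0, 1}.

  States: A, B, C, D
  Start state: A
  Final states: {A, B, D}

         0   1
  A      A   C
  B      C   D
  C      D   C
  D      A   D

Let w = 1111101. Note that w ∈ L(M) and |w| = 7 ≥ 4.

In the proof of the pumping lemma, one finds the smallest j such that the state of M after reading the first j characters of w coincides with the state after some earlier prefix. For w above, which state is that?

C

State sequence: A -1-> C -1-> C -1-> C -1-> C -1-> C -0-> D -1-> D
First repeat at step 2: C was already visited.

The earliest repeat is at step j = 2: M is in C, which it already visited at step i = 1.
The DFA has 4 states, so the proof of the pumping lemma guarantees a repeated state among the first 4+1 visited; the segment between the two visits is the pumpable y.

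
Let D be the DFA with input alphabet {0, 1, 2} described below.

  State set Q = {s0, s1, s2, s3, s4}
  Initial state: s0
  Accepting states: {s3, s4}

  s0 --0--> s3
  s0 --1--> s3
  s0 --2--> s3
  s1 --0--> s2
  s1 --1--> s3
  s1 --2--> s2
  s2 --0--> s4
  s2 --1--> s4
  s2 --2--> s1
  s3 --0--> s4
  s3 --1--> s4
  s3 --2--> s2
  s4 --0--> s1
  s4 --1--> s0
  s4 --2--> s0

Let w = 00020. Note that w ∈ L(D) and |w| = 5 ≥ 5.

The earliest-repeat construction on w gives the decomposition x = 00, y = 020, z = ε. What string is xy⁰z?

00

xy⁰z = xz = 00·ε = 00.
Reading y = 020 takes D from s4 back to s4, so after x the machine is still in s4, and z then leads to the accepting state s4. Hence 00 ∈ L(D).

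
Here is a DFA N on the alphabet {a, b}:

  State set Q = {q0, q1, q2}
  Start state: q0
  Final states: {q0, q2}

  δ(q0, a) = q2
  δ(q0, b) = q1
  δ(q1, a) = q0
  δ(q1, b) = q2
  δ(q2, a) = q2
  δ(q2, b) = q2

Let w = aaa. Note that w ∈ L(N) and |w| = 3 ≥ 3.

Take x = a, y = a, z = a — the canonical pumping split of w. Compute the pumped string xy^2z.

aaaa

xy^2z = a·a·a·a = aaaa.
Reading y = a takes N from q2 back to q2, so after x·y·y the machine is still in q2, and z then leads to the accepting state q2. Hence aaaa ∈ L(N).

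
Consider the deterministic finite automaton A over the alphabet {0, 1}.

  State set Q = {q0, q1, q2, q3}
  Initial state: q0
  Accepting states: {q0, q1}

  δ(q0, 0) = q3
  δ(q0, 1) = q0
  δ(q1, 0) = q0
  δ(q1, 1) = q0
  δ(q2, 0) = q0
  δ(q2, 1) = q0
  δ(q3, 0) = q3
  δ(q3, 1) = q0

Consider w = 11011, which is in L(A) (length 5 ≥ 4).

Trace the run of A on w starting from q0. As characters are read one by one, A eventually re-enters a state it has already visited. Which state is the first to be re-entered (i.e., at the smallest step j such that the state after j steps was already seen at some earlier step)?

Run of A on w = 1 1 0 1 1:
  step 0: q0  (start)
  step 1: q0  (read 1: q0→q0)   ← first repeat (q0 seen earlier)
  step 2: q0  (read 1: q0→q0)
  step 3: q3  (read 0: q0→q3)
  step 4: q0  (read 1: q3→q0)
  step 5: q0  (read 1: q0→q0)

The earliest repeat is at step j = 1: A is in q0, which it already visited at step i = 0.
With |Q| = 4, pigeonhole forces a state repeat no later than step 4; the substring read between the first and second visits to that state can be pumped.

q0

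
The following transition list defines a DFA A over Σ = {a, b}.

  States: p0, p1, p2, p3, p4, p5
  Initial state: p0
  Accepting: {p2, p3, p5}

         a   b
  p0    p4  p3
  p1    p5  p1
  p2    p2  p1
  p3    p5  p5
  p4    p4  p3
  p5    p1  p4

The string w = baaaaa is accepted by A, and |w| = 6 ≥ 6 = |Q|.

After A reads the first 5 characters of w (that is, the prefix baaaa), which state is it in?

State sequence: p0 -b-> p3 -a-> p5 -a-> p1 -a-> p5 -a-> p1

After reading 5 characters, A is in state p1.
(This kind of state-tracing is the core of the pumping-lemma construction: with 6 states, pigeonhole forces a repeat within the first 6 steps.)

p1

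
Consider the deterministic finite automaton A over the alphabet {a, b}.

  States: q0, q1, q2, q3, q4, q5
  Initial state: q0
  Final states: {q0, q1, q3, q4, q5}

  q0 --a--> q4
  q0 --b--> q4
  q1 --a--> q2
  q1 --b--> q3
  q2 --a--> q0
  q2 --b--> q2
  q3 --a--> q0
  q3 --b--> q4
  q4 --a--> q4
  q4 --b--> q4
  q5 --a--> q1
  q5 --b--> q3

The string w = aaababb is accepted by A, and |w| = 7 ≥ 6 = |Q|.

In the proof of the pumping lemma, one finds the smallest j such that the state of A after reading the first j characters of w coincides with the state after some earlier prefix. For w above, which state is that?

State sequence: q0 -a-> q4 -a-> q4 -a-> q4 -b-> q4 -a-> q4 -b-> q4 -b-> q4
First repeat at step 2: q4 was already visited.

The earliest repeat is at step j = 2: A is in q4, which it already visited at step i = 1.

q4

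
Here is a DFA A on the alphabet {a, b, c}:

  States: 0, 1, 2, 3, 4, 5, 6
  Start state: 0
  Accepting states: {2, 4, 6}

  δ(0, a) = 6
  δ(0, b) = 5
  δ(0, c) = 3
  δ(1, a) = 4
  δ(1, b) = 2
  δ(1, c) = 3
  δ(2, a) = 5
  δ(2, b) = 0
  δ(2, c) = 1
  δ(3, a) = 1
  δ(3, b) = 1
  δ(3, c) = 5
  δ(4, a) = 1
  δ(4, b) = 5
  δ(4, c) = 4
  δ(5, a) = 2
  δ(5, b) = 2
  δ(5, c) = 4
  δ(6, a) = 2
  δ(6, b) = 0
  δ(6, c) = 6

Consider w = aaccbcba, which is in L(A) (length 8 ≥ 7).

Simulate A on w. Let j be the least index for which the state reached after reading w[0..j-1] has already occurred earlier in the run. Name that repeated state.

Run of A on w = a a c c b c b a:
  step 0: 0  (start)
  step 1: 6  (read a: 0→6)
  step 2: 2  (read a: 6→2)
  step 3: 1  (read c: 2→1)
  step 4: 3  (read c: 1→3)
  step 5: 1  (read b: 3→1)   ← first repeat (1 seen earlier)
  step 6: 3  (read c: 1→3)
  step 7: 1  (read b: 3→1)
  step 8: 4  (read a: 1→4)

The earliest repeat is at step j = 5: A is in 1, which it already visited at step i = 3.
Since A has 7 states, any run of length ≥ 7 visits 7+1 states, so by pigeonhole some state repeats within the first 7 steps — that repeat gives the pumpable loop.

1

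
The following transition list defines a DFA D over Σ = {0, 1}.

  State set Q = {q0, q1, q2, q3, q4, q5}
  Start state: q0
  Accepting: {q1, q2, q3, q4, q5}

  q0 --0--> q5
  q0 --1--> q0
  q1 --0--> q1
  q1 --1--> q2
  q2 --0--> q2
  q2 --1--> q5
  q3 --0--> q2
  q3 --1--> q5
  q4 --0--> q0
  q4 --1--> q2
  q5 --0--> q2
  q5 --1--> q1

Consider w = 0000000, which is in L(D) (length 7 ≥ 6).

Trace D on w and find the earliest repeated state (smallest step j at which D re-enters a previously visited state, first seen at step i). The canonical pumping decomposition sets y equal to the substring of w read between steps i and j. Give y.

0

Run of D on w = 0 0 0 0 0 0 0:
  step 0: q0  (start)
  step 1: q5  (read 0: q0→q5)
  step 2: q2  (read 0: q5→q2)
  step 3: q2  (read 0: q2→q2)   ← first repeat (q2 seen earlier)
  step 4: q2  (read 0: q2→q2)
  step 5: q2  (read 0: q2→q2)
  step 6: q2  (read 0: q2→q2)
  step 7: q2  (read 0: q2→q2)

So i = 2, j = 3, giving x = w[0:2] = 00, y = w[2:3] = 0, z = w[3:7] = 0000.
Check: |xy| = 3 ≤ 6 and |y| = 1 ≥ 1. Reading y takes D from q2 back to q2, so every xyⁱz is accepted.
With |Q| = 6, pigeonhole forces a state repeat no later than step 6; the substring read between the first and second visits to that state can be pumped.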